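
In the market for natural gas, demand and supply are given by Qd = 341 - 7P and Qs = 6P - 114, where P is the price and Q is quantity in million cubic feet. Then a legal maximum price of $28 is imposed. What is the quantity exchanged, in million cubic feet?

Without the control the market clears where 341 - 7P = 6P - 114, i.e. P* = 35 and Q* = 96.
The ceiling of 28 is below the equilibrium price 35, so it binds.
At P = 28: Qd = 341 - 7·28 = 145 and Qs = 6·28 - 114 = 54.
The quantity actually transacted is the short side, supply: 54.

54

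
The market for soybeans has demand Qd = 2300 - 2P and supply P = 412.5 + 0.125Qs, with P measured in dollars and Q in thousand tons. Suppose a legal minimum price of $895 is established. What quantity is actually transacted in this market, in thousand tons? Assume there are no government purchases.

510

Rearranging supply gives Qs = 8P - 3300. Setting quantity demanded equal to quantity supplied, 2300 - 2P = 8P - 3300, gives P* = 560 and Q* = 1180.
Since 895 > 560, the floor is binding.
At P = 895: Qd = 2300 - 2·895 = 510 and Qs = 8·895 - 3300 = 3860.
The quantity actually transacted is the short side, demand: 510.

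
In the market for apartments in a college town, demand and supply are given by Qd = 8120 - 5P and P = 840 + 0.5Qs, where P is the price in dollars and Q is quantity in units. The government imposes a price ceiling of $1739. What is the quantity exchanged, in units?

1120

Rearranging supply gives Qs = 2P - 1680. Equilibrium: 8120 - 5P = 2P - 1680, so 9800 = 7P and P* = 1400, Q* = 1120.
The ceiling of 1739 is above the equilibrium price 1400, so it is not binding; the market clears at P* = 1400, Q* = 1120.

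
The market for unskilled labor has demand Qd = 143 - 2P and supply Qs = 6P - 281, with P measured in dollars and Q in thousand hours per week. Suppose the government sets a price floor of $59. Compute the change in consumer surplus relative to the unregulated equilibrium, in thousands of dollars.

Equilibrium: 143 - 2P = 6P - 281, so 424 = 8P and P* = 53, Q* = 37.
Since 59 > 53, the floor is binding.
At P = 59: Qd = 143 - 2·59 = 25 and Qs = 6·59 - 281 = 73.
Consumer surplus without the control is ½ · (71.5 - 53) · 37 = 342.25.
With the floor, consumers buy 25 units at 59, so CS = ½ · (71.5 - 59) · 25 = 156.25.
Change in consumer surplus = 156.25 - 342.25 = -186.

-186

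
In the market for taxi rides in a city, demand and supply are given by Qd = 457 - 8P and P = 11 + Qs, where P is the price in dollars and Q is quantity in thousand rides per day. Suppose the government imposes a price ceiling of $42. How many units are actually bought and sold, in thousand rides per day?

31

Rearranging supply gives Qs = P - 11. In a free market, 457 - 8P = P - 11 gives the equilibrium P* = 52, Q* = 41.
The ceiling of 42 is below the equilibrium price 52, so it binds.
At P = 42: Qd = 457 - 8·42 = 121 and Qs = 42 - 11 = 31.
The quantity actually transacted is the short side, supply: 31.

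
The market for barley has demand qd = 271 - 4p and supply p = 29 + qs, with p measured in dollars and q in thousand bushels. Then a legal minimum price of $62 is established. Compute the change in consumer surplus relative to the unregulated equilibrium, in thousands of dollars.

-54

Rearranging supply gives qs = p - 29. Equilibrium: 271 - 4p = p - 29, so 300 = 5p and p* = 60, q* = 31.
Because the floor (62) lies above the market-clearing price, it is binding.
At p = 62: qd = 271 - 4·62 = 23 and qs = 62 - 29 = 33.
Consumer surplus without the control is ½ · (67.75 - 60) · 31 = 120.125.
With the floor, consumers buy 23 units at 62, so CS = ½ · (67.75 - 62) · 23 = 66.125.
Change in consumer surplus = 66.125 - 120.125 = -54.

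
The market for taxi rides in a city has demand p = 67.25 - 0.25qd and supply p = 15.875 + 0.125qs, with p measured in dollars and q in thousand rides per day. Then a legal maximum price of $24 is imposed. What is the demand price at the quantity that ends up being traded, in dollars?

51

Rearranging demand gives qd = 269 - 4p; rearranging supply gives qs = 8p - 127. Without the control the market clears where 269 - 4p = 8p - 127, i.e. p* = 33 and q* = 137.
The ceiling of 24 is below the equilibrium price 33, so it binds.
At p = 24: qd = 269 - 4·24 = 173 and qs = 8·24 - 127 = 65.
Only 65 units reach the market. On the demand curve, the marginal buyer's willingness to pay at q = 65 is (269 - 65)/4 = 51.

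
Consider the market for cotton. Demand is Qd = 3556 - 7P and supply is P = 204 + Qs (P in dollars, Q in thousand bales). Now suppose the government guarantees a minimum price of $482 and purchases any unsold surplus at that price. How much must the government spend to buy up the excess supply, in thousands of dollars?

Rearranging supply gives Qs = P - 204. In a free market, 3556 - 7P = P - 204 gives the equilibrium P* = 470, Q* = 266.
Since 482 > 470, the floor is binding.
At P = 482: Qd = 3556 - 7·482 = 182 and Qs = 482 - 204 = 278.
Surplus = Qs - Qd = 96.
Government expenditure = surplus × support price = 96 × 482 = 46272.

46272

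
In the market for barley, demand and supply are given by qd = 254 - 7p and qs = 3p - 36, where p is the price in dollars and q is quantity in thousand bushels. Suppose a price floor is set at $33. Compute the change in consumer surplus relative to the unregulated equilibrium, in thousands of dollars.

In a free market, 254 - 7p = 3p - 36 gives the equilibrium p* = 29, q* = 51.
Since 33 > 29, the floor is binding.
At p = 33: qd = 254 - 7·33 = 23 and qs = 3·33 - 36 = 63.
Consumer surplus without the control is ½ · (254/7 - 29) · 51 = 2601/14.
With the floor, consumers buy 23 units at 33, so CS = ½ · (254/7 - 33) · 23 = 529/14.
Change in consumer surplus = 529/14 - 2601/14 = -148.

-148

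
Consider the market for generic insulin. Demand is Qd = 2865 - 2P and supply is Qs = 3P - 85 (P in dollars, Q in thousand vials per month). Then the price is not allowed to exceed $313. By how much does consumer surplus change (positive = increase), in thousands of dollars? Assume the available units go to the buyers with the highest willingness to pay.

Setting quantity demanded equal to quantity supplied, 2865 - 2P = 3P - 85, gives P* = 590 and Q* = 1685.
Because the ceiling (313) lies below the market-clearing price, it is binding.
At P = 313: Qd = 2865 - 2·313 = 2239 and Qs = 3·313 - 85 = 854.
Consumer surplus without the control is ½ · (1432.5 - 590) · 1685 = 709806.25.
With the ceiling, 854 units are sold at 313 (assume they go to the highest-value buyers). The demand price at Q = 854 is 1005.5, so CS = ½ · [(1432.5 - 313) + (1005.5 - 313)] · 854 = 773724.
Change in consumer surplus = 773724 - 709806.25 = 63917.75.

63917.75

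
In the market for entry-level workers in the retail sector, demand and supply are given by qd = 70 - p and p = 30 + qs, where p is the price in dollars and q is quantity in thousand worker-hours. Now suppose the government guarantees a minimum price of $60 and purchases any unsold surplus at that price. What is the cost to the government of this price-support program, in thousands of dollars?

Rearranging supply gives qs = p - 30. Without the control the market clears where 70 - p = p - 30, i.e. p* = 50 and q* = 20.
Because the floor (60) lies above the market-clearing price, it is binding.
At p = 60: qd = 70 - 60 = 10 and qs = 60 - 30 = 30.
Surplus = qs - qd = 20.
Government expenditure = surplus × support price = 20 × 60 = 1200.

1200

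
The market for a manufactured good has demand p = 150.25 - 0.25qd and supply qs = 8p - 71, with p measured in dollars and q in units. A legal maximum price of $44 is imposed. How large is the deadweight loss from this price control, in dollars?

Rearranging demand gives qd = 601 - 4p. Setting quantity demanded equal to quantity supplied, 601 - 4p = 8p - 71, gives p* = 56 and q* = 377.
Since 44 < 56, the ceiling is binding.
At p = 44: qd = 601 - 4·44 = 425 and qs = 8·44 - 71 = 281.
Quantity traded falls to 281. At q = 281 the demand price is (601 - 281)/4 = 80 and the supply price is (71 + 281)/8 = 44.
Deadweight loss = ½ · (80 - 44) · (377 - 281) = ½ · 36 · 96 = 1728.

1728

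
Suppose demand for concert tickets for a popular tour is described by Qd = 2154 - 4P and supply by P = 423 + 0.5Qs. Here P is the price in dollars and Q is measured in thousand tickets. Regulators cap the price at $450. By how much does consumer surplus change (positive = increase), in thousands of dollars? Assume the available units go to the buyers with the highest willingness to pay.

1450

Rearranging supply gives Qs = 2P - 846. Without the control the market clears where 2154 - 4P = 2P - 846, i.e. P* = 500 and Q* = 154.
Since 450 < 500, the ceiling is binding.
At P = 450: Qd = 2154 - 4·450 = 354 and Qs = 2·450 - 846 = 54.
Consumer surplus without the control is ½ · (538.5 - 500) · 154 = 2964.5.
With the ceiling, 54 units are sold at 450 (assume they go to the highest-value buyers). The demand price at Q = 54 is 525, so CS = ½ · [(538.5 - 450) + (525 - 450)] · 54 = 4414.5.
Change in consumer surplus = 4414.5 - 2964.5 = 1450.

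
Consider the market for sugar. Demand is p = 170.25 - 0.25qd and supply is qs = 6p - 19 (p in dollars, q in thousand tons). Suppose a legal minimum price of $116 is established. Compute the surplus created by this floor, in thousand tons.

460

Rearranging demand gives qd = 681 - 4p. Setting quantity demanded equal to quantity supplied, 681 - 4p = 6p - 19, gives p* = 70 and q* = 401.
Because the floor (116) lies above the market-clearing price, it is binding.
At p = 116: qd = 681 - 4·116 = 217 and qs = 6·116 - 19 = 677.
Surplus = qs - qd = 677 - 217 = 460.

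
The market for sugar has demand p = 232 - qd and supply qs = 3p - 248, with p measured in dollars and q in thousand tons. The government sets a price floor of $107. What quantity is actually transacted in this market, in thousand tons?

112

Rearranging demand gives qd = 232 - p. In a free market, 232 - p = 3p - 248 gives the equilibrium p* = 120, q* = 112.
Since 107 is below p* = 120, the floor does not bind and the free-market outcome prevails.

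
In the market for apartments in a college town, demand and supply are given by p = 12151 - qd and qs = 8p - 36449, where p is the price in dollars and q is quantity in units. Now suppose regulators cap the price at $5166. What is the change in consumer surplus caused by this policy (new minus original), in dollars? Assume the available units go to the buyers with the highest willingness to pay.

-610506

Rearranging demand gives qd = 12151 - p. Equilibrium: 12151 - p = 8p - 36449, so 48600 = 9p and p* = 5400, q* = 6751.
Because the ceiling (5166) lies below the market-clearing price, it is binding.
At p = 5166: qd = 12151 - 5166 = 6985 and qs = 8·5166 - 36449 = 4879.
Consumer surplus without the control is ½ · (12151 - 5400) · 6751 = 22788000.5.
With the ceiling, 4879 units are sold at 5166 (assume they go to the highest-value buyers). The demand price at q = 4879 is 7272, so CS = ½ · [(12151 - 5166) + (7272 - 5166)] · 4879 = 22177494.5.
Change in consumer surplus = 22177494.5 - 22788000.5 = -610506.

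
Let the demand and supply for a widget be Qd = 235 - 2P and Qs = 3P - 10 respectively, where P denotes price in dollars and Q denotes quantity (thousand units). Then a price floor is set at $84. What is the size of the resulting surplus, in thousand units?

Equilibrium: 235 - 2P = 3P - 10, so 245 = 5P and P* = 49, Q* = 137.
Because the floor (84) lies above the market-clearing price, it is binding.
At P = 84: Qd = 235 - 2·84 = 67 and Qs = 3·84 - 10 = 242.
Surplus = Qs - Qd = 242 - 67 = 175.

175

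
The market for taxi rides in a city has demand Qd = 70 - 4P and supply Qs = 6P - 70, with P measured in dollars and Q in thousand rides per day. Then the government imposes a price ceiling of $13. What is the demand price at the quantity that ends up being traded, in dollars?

15.5

In a free market, 70 - 4P = 6P - 70 gives the equilibrium P* = 14, Q* = 14.
Because the ceiling (13) lies below the market-clearing price, it is binding.
At P = 13: Qd = 70 - 4·13 = 18 and Qs = 6·13 - 70 = 8.
Only 8 units reach the market. On the demand curve, the marginal buyer's willingness to pay at Q = 8 is (70 - 8)/4 = 15.5.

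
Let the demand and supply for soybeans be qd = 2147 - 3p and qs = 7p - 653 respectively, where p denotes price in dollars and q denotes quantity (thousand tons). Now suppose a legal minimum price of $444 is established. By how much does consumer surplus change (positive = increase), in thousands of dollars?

-174004

Equilibrium: 2147 - 3p = 7p - 653, so 2800 = 10p and p* = 280, q* = 1307.
The floor of 444 is above the equilibrium price 280, so it binds.
At p = 444: qd = 2147 - 3·444 = 815 and qs = 7·444 - 653 = 2455.
Consumer surplus without the control is ½ · (2147/3 - 280) · 1307 = 1708249/6.
With the floor, consumers buy 815 units at 444, so CS = ½ · (2147/3 - 444) · 815 = 664225/6.
Change in consumer surplus = 664225/6 - 1708249/6 = -174004.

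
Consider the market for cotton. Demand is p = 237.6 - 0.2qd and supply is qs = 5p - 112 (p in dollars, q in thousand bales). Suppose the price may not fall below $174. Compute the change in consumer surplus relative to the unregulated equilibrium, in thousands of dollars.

Rearranging demand gives qd = 1188 - 5p. Without the control the market clears where 1188 - 5p = 5p - 112, i.e. p* = 130 and q* = 538.
The floor of 174 is above the equilibrium price 130, so it binds.
At p = 174: qd = 1188 - 5·174 = 318 and qs = 5·174 - 112 = 758.
Consumer surplus without the control is ½ · (237.6 - 130) · 538 = 28944.4.
With the floor, consumers buy 318 units at 174, so CS = ½ · (237.6 - 174) · 318 = 10112.4.
Change in consumer surplus = 10112.4 - 28944.4 = -18832.

-18832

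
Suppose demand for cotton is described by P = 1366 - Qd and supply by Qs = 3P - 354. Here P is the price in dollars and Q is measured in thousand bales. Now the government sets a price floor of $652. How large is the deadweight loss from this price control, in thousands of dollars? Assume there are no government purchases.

Rearranging demand gives Qd = 1366 - P. Equilibrium: 1366 - P = 3P - 354, so 1720 = 4P and P* = 430, Q* = 936.
Since 652 > 430, the floor is binding.
At P = 652: Qd = 1366 - 652 = 714 and Qs = 3·652 - 354 = 1602.
Quantity traded falls to 714. At Q = 714 the demand price is 1366 - 714 = 652 and the supply price is (354 + 714)/3 = 356.
Deadweight loss = ½ · (652 - 356) · (936 - 714) = ½ · 296 · 222 = 32856.

32856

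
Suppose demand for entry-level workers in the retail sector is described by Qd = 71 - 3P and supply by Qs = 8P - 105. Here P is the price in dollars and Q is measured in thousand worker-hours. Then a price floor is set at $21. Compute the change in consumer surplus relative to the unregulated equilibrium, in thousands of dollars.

Without the control the market clears where 71 - 3P = 8P - 105, i.e. P* = 16 and Q* = 23.
Since 21 > 16, the floor is binding.
At P = 21: Qd = 71 - 3·21 = 8 and Qs = 8·21 - 105 = 63.
Consumer surplus without the control is ½ · (71/3 - 16) · 23 = 529/6.
With the floor, consumers buy 8 units at 21, so CS = ½ · (71/3 - 21) · 8 = 32/3.
Change in consumer surplus = 32/3 - 529/6 = -77.5.

-77.5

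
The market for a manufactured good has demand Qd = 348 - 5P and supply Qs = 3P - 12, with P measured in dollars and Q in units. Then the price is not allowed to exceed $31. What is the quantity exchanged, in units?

81

Equilibrium: 348 - 5P = 3P - 12, so 360 = 8P and P* = 45, Q* = 123.
The ceiling of 31 is below the equilibrium price 45, so it binds.
At P = 31: Qd = 348 - 5·31 = 193 and Qs = 3·31 - 12 = 81.
The quantity actually transacted is the short side, supply: 81.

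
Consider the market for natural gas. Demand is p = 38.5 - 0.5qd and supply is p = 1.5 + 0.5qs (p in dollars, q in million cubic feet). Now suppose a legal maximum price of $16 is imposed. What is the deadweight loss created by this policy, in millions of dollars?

32

Rearranging demand gives qd = 77 - 2p; rearranging supply gives qs = 2p - 3. Without the control the market clears where 77 - 2p = 2p - 3, i.e. p* = 20 and q* = 37.
Since 16 < 20, the ceiling is binding.
At p = 16: qd = 77 - 2·16 = 45 and qs = 2·16 - 3 = 29.
Quantity traded falls to 29. At q = 29 the demand price is (77 - 29)/2 = 24 and the supply price is (3 + 29)/2 = 16.
Deadweight loss = ½ · (24 - 16) · (37 - 29) = ½ · 8 · 8 = 32.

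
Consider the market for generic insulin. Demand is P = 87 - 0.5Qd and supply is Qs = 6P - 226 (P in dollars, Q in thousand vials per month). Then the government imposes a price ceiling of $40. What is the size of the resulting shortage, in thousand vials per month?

Rearranging demand gives Qd = 174 - 2P. In a free market, 174 - 2P = 6P - 226 gives the equilibrium P* = 50, Q* = 74.
Since 40 < 50, the ceiling is binding.
At P = 40: Qd = 174 - 2·40 = 94 and Qs = 6·40 - 226 = 14.
Shortage = Qd - Qs = 94 - 14 = 80.

80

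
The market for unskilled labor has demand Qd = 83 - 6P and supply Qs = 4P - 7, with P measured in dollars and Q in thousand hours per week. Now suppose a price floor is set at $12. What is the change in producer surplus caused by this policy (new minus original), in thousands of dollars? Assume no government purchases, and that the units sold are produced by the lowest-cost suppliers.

Without the control the market clears where 83 - 6P = 4P - 7, i.e. P* = 9 and Q* = 29.
The floor of 12 is above the equilibrium price 9, so it binds.
At P = 12: Qd = 83 - 6·12 = 11 and Qs = 4·12 - 7 = 41.
Producer surplus without the control is ½ · (9 - 1.75) · 29 = 105.125.
With the floor, 11 units are sold at 12. The supply price at Q = 11 is 4.5, so PS = ½ · [(12 - 1.75) + (12 - 4.5)] · 11 = 97.625.
Change in producer surplus = 97.625 - 105.125 = -7.5.

-7.5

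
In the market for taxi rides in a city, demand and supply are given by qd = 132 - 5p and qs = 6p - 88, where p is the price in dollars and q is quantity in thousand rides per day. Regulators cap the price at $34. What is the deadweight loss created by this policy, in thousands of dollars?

Equilibrium: 132 - 5p = 6p - 88, so 220 = 11p and p* = 20, q* = 32.
The ceiling of 34 is above the equilibrium price 20, so it is not binding; the market clears at p* = 20, q* = 32.
Since the control does not bind, no trades are prevented and deadweight loss is zero.

0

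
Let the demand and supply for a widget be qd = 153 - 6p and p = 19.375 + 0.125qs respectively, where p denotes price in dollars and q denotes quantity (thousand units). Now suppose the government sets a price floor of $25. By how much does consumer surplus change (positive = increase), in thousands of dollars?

-36

Rearranging supply gives qs = 8p - 155. Equilibrium: 153 - 6p = 8p - 155, so 308 = 14p and p* = 22, q* = 21.
The floor of 25 is above the equilibrium price 22, so it binds.
At p = 25: qd = 153 - 6·25 = 3 and qs = 8·25 - 155 = 45.
Consumer surplus without the control is ½ · (25.5 - 22) · 21 = 36.75.
With the floor, consumers buy 3 units at 25, so CS = ½ · (25.5 - 25) · 3 = 0.75.
Change in consumer surplus = 0.75 - 36.75 = -36.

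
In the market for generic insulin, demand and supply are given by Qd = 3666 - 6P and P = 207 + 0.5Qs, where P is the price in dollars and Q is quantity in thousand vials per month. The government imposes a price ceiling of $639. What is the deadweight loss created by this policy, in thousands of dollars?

Rearranging supply gives Qs = 2P - 414. In a free market, 3666 - 6P = 2P - 414 gives the equilibrium P* = 510, Q* = 606.
Since 639 is above P* = 510, the ceiling does not bind and the free-market outcome prevails.
Since the control does not bind, no trades are prevented and deadweight loss is zero.

0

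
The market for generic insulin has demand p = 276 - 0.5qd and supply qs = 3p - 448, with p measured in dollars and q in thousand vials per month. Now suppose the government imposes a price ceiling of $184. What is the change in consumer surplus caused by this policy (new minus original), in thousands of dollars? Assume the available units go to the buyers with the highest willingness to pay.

1088

Rearranging demand gives qd = 552 - 2p. Equilibrium: 552 - 2p = 3p - 448, so 1000 = 5p and p* = 200, q* = 152.
Because the ceiling (184) lies below the market-clearing price, it is binding.
At p = 184: qd = 552 - 2·184 = 184 and qs = 3·184 - 448 = 104.
Consumer surplus without the control is ½ · (276 - 200) · 152 = 5776.
With the ceiling, 104 units are sold at 184 (assume they go to the highest-value buyers). The demand price at q = 104 is 224, so CS = ½ · [(276 - 184) + (224 - 184)] · 104 = 6864.
Change in consumer surplus = 6864 - 5776 = 1088.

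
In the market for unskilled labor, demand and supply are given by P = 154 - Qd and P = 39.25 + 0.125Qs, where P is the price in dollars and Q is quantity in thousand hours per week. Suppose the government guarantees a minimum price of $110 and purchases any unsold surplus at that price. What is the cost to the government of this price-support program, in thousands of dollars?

Rearranging demand gives Qd = 154 - P; rearranging supply gives Qs = 8P - 314. In a free market, 154 - P = 8P - 314 gives the equilibrium P* = 52, Q* = 102.
Because the floor (110) lies above the market-clearing price, it is binding.
At P = 110: Qd = 154 - 110 = 44 and Qs = 8·110 - 314 = 566.
Surplus = Qs - Qd = 522.
Government expenditure = surplus × support price = 522 × 110 = 57420.

57420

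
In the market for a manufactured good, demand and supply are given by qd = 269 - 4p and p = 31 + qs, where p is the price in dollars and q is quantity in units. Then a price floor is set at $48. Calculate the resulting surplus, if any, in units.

0

Rearranging supply gives qs = p - 31. Equilibrium: 269 - 4p = p - 31, so 300 = 5p and p* = 60, q* = 29.
Since 48 is below p* = 60, the floor does not bind and the free-market outcome prevails.
Since the control does not bind, there is no surplus.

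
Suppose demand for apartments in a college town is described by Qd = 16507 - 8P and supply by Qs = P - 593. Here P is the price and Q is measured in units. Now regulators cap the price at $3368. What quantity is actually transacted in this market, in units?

Setting quantity demanded equal to quantity supplied, 16507 - 8P = P - 593, gives P* = 1900 and Q* = 1307.
Since 3368 is above P* = 1900, the ceiling does not bind and the free-market outcome prevails.

1307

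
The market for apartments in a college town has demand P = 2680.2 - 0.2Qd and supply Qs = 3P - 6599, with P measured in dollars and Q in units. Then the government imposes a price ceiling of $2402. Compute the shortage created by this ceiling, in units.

784

Rearranging demand gives Qd = 13401 - 5P. Equilibrium: 13401 - 5P = 3P - 6599, so 20000 = 8P and P* = 2500, Q* = 901.
Because the ceiling (2402) lies below the market-clearing price, it is binding.
At P = 2402: Qd = 13401 - 5·2402 = 1391 and Qs = 3·2402 - 6599 = 607.
Shortage = Qd - Qs = 1391 - 607 = 784.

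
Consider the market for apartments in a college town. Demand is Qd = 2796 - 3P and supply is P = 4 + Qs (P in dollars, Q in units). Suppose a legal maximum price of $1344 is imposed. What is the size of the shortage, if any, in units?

0

Rearranging supply gives Qs = P - 4. Equilibrium: 2796 - 3P = P - 4, so 2800 = 4P and P* = 700, Q* = 696.
The ceiling of 1344 is above the equilibrium price 700, so it is not binding; the market clears at P* = 700, Q* = 696.
Since the control does not bind, there is no shortage.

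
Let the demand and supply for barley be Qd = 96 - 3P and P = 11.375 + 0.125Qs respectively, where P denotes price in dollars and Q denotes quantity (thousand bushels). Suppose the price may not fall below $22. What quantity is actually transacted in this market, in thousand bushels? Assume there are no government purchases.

Rearranging supply gives Qs = 8P - 91. In a free market, 96 - 3P = 8P - 91 gives the equilibrium P* = 17, Q* = 45.
Since 22 > 17, the floor is binding.
At P = 22: Qd = 96 - 3·22 = 30 and Qs = 8·22 - 91 = 85.
The quantity actually transacted is the short side, demand: 30.

30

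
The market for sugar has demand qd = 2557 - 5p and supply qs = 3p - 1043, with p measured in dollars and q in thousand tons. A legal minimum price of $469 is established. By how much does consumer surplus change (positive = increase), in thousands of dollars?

-4930.5

Equilibrium: 2557 - 5p = 3p - 1043, so 3600 = 8p and p* = 450, q* = 307.
Because the floor (469) lies above the market-clearing price, it is binding.
At p = 469: qd = 2557 - 5·469 = 212 and qs = 3·469 - 1043 = 364.
Consumer surplus without the control is ½ · (511.4 - 450) · 307 = 9424.9.
With the floor, consumers buy 212 units at 469, so CS = ½ · (511.4 - 469) · 212 = 4494.4.
Change in consumer surplus = 4494.4 - 9424.9 = -4930.5.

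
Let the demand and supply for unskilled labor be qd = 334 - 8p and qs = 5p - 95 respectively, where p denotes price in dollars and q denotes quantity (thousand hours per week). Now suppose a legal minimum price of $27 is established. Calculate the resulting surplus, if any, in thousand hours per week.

Without the control the market clears where 334 - 8p = 5p - 95, i.e. p* = 33 and q* = 70.
The floor of 27 is below the equilibrium price 33, so it is not binding; the market clears at p* = 33, q* = 70.
Since the control does not bind, there is no surplus.

0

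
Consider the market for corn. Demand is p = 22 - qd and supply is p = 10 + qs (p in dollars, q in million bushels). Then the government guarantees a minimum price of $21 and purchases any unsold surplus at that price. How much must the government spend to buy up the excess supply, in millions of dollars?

210

Rearranging demand gives qd = 22 - p; rearranging supply gives qs = p - 10. Equilibrium: 22 - p = p - 10, so 32 = 2p and p* = 16, q* = 6.
Since 21 > 16, the floor is binding.
At p = 21: qd = 22 - 21 = 1 and qs = 21 - 10 = 11.
Surplus = qs - qd = 10.
Government expenditure = surplus × support price = 10 × 21 = 210.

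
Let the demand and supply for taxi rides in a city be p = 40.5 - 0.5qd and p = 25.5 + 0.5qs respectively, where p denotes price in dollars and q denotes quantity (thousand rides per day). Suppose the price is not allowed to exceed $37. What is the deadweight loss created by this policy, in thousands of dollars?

0

Rearranging demand gives qd = 81 - 2p; rearranging supply gives qs = 2p - 51. Setting quantity demanded equal to quantity supplied, 81 - 2p = 2p - 51, gives p* = 33 and q* = 15.
The ceiling of 37 is above the equilibrium price 33, so it is not binding; the market clears at p* = 33, q* = 15.
Since the control does not bind, no trades are prevented and deadweight loss is zero.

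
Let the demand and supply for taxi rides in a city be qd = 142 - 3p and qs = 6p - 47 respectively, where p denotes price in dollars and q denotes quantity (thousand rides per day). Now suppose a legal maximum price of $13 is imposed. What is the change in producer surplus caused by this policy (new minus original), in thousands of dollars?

-440

Setting quantity demanded equal to quantity supplied, 142 - 3p = 6p - 47, gives p* = 21 and q* = 79.
The ceiling of 13 is below the equilibrium price 21, so it binds.
At p = 13: qd = 142 - 3·13 = 103 and qs = 6·13 - 47 = 31.
Producer surplus without the control is ½ · (21 - 47/6) · 79 = 6241/12.
With the ceiling, producers sell 31 units at 13, so PS = ½ · (13 - 47/6) · 31 = 961/12.
Change in producer surplus = 961/12 - 6241/12 = -440.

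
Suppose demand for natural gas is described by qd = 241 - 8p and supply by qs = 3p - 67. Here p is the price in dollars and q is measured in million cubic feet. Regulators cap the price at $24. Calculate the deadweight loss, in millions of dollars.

33

Without the control the market clears where 241 - 8p = 3p - 67, i.e. p* = 28 and q* = 17.
Because the ceiling (24) lies below the market-clearing price, it is binding.
At p = 24: qd = 241 - 8·24 = 49 and qs = 3·24 - 67 = 5.
Quantity traded falls to 5. At q = 5 the demand price is (241 - 5)/8 = 29.5 and the supply price is (67 + 5)/3 = 24.
Deadweight loss = ½ · (29.5 - 24) · (17 - 5) = ½ · 5.5 · 12 = 33.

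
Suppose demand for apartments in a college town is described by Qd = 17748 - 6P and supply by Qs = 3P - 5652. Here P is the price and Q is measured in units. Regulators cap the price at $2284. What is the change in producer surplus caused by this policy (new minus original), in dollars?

-528984

In a free market, 17748 - 6P = 3P - 5652 gives the equilibrium P* = 2600, Q* = 2148.
Because the ceiling (2284) lies below the market-clearing price, it is binding.
At P = 2284: Qd = 17748 - 6·2284 = 4044 and Qs = 3·2284 - 5652 = 1200.
Producer surplus without the control is ½ · (2600 - 1884) · 2148 = 768984.
With the ceiling, producers sell 1200 units at 2284, so PS = ½ · (2284 - 1884) · 1200 = 240000.
Change in producer surplus = 240000 - 768984 = -528984.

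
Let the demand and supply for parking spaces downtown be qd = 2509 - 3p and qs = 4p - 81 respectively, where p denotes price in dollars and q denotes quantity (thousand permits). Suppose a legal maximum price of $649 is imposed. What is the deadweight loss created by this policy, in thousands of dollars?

0

Setting quantity demanded equal to quantity supplied, 2509 - 3p = 4p - 81, gives p* = 370 and q* = 1399.
Since 649 is above p* = 370, the ceiling does not bind and the free-market outcome prevails.
Since the control does not bind, no trades are prevented and deadweight loss is zero.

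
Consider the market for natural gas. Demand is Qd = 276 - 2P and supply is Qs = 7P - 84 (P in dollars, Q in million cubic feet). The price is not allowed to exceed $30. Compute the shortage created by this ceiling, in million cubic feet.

90

Equilibrium: 276 - 2P = 7P - 84, so 360 = 9P and P* = 40, Q* = 196.
The ceiling of 30 is below the equilibrium price 40, so it binds.
At P = 30: Qd = 276 - 2·30 = 216 and Qs = 7·30 - 84 = 126.
Shortage = Qd - Qs = 216 - 126 = 90.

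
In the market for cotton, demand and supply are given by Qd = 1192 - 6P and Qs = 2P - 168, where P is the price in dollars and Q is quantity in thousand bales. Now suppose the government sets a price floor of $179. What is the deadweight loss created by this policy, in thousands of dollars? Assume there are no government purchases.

Setting quantity demanded equal to quantity supplied, 1192 - 6P = 2P - 168, gives P* = 170 and Q* = 172.
The floor of 179 is above the equilibrium price 170, so it binds.
At P = 179: Qd = 1192 - 6·179 = 118 and Qs = 2·179 - 168 = 190.
Quantity traded falls to 118. At Q = 118 the demand price is (1192 - 118)/6 = 179 and the supply price is (168 + 118)/2 = 143.
Deadweight loss = ½ · (179 - 143) · (172 - 118) = ½ · 36 · 54 = 972.

972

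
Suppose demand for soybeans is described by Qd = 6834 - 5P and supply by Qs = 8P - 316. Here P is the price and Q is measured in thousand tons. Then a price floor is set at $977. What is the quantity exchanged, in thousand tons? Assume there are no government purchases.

1949

Setting quantity demanded equal to quantity supplied, 6834 - 5P = 8P - 316, gives P* = 550 and Q* = 4084.
Because the floor (977) lies above the market-clearing price, it is binding.
At P = 977: Qd = 6834 - 5·977 = 1949 and Qs = 8·977 - 316 = 7500.
The quantity actually transacted is the short side, demand: 1949.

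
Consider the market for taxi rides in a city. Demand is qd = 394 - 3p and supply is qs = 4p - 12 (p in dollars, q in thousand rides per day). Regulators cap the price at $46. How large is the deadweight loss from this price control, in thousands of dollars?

Equilibrium: 394 - 3p = 4p - 12, so 406 = 7p and p* = 58, q* = 220.
Because the ceiling (46) lies below the market-clearing price, it is binding.
At p = 46: qd = 394 - 3·46 = 256 and qs = 4·46 - 12 = 172.
Quantity traded falls to 172. At q = 172 the demand price is (394 - 172)/3 = 74 and the supply price is (12 + 172)/4 = 46.
Deadweight loss = ½ · (74 - 46) · (220 - 172) = ½ · 28 · 48 = 672.

672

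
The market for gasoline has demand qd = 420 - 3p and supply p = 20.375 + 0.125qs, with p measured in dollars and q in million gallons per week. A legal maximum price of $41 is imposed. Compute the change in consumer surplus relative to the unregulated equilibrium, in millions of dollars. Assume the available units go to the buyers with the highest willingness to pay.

444

Rearranging supply gives qs = 8p - 163. Equilibrium: 420 - 3p = 8p - 163, so 583 = 11p and p* = 53, q* = 261.
The ceiling of 41 is below the equilibrium price 53, so it binds.
At p = 41: qd = 420 - 3·41 = 297 and qs = 8·41 - 163 = 165.
Consumer surplus without the control is ½ · (140 - 53) · 261 = 11353.5.
With the ceiling, 165 units are sold at 41 (assume they go to the highest-value buyers). The demand price at q = 165 is 85, so CS = ½ · [(140 - 41) + (85 - 41)] · 165 = 11797.5.
Change in consumer surplus = 11797.5 - 11353.5 = 444.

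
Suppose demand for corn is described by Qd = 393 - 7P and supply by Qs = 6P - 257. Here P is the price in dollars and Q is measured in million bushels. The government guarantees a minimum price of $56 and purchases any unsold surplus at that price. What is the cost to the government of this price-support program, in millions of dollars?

In a free market, 393 - 7P = 6P - 257 gives the equilibrium P* = 50, Q* = 43.
The floor of 56 is above the equilibrium price 50, so it binds.
At P = 56: Qd = 393 - 7·56 = 1 and Qs = 6·56 - 257 = 79.
Surplus = Qs - Qd = 78.
Government expenditure = surplus × support price = 78 × 56 = 4368.

4368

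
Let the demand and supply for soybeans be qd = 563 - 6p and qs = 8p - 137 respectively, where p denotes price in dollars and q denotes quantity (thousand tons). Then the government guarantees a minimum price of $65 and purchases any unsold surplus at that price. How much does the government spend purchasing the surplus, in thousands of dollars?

Equilibrium: 563 - 6p = 8p - 137, so 700 = 14p and p* = 50, q* = 263.
The floor of 65 is above the equilibrium price 50, so it binds.
At p = 65: qd = 563 - 6·65 = 173 and qs = 8·65 - 137 = 383.
Surplus = qs - qd = 210.
Government expenditure = surplus × support price = 210 × 65 = 13650.

13650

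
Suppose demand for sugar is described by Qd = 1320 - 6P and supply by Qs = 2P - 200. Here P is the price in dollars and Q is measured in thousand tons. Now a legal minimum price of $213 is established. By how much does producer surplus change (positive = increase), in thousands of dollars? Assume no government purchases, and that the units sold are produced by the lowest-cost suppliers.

-3795

Setting quantity demanded equal to quantity supplied, 1320 - 6P = 2P - 200, gives P* = 190 and Q* = 180.
Since 213 > 190, the floor is binding.
At P = 213: Qd = 1320 - 6·213 = 42 and Qs = 2·213 - 200 = 226.
Producer surplus without the control is ½ · (190 - 100) · 180 = 8100.
With the floor, 42 units are sold at 213. The supply price at Q = 42 is 121, so PS = ½ · [(213 - 100) + (213 - 121)] · 42 = 4305.
Change in producer surplus = 4305 - 8100 = -3795.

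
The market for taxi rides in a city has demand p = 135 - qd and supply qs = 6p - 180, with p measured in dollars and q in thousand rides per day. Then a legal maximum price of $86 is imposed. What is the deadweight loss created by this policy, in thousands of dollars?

Rearranging demand gives qd = 135 - p. Setting quantity demanded equal to quantity supplied, 135 - p = 6p - 180, gives p* = 45 and q* = 90.
Since 86 is above p* = 45, the ceiling does not bind and the free-market outcome prevails.
Since the control does not bind, no trades are prevented and deadweight loss is zero.

0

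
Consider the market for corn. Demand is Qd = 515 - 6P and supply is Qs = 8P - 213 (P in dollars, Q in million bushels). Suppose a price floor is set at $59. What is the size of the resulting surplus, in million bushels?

98

Without the control the market clears where 515 - 6P = 8P - 213, i.e. P* = 52 and Q* = 203.
The floor of 59 is above the equilibrium price 52, so it binds.
At P = 59: Qd = 515 - 6·59 = 161 and Qs = 8·59 - 213 = 259.
Surplus = Qs - Qd = 259 - 161 = 98.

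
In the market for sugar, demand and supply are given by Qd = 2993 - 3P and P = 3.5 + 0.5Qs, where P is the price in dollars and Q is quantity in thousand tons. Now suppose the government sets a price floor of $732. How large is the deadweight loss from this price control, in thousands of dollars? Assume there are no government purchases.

65340

Rearranging supply gives Qs = 2P - 7. In a free market, 2993 - 3P = 2P - 7 gives the equilibrium P* = 600, Q* = 1193.
Because the floor (732) lies above the market-clearing price, it is binding.
At P = 732: Qd = 2993 - 3·732 = 797 and Qs = 2·732 - 7 = 1457.
Quantity traded falls to 797. At Q = 797 the demand price is (2993 - 797)/3 = 732 and the supply price is (7 + 797)/2 = 402.
Deadweight loss = ½ · (732 - 402) · (1193 - 797) = ½ · 330 · 396 = 65340.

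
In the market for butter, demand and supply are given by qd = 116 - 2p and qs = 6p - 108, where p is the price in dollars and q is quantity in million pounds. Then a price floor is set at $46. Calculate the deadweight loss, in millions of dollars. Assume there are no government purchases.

432

In a free market, 116 - 2p = 6p - 108 gives the equilibrium p* = 28, q* = 60.
The floor of 46 is above the equilibrium price 28, so it binds.
At p = 46: qd = 116 - 2·46 = 24 and qs = 6·46 - 108 = 168.
Quantity traded falls to 24. At q = 24 the demand price is (116 - 24)/2 = 46 and the supply price is (108 + 24)/6 = 22.
Deadweight loss = ½ · (46 - 22) · (60 - 24) = ½ · 24 · 36 = 432.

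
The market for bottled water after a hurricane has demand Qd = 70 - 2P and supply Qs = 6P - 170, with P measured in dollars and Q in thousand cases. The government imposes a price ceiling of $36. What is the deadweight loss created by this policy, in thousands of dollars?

0

In a free market, 70 - 2P = 6P - 170 gives the equilibrium P* = 30, Q* = 10.
The ceiling of 36 is above the equilibrium price 30, so it is not binding; the market clears at P* = 30, Q* = 10.
Since the control does not bind, no trades are prevented and deadweight loss is zero.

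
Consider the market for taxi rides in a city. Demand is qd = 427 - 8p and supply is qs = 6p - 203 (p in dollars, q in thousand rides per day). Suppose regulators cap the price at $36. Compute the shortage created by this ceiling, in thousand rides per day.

126

Setting quantity demanded equal to quantity supplied, 427 - 8p = 6p - 203, gives p* = 45 and q* = 67.
Since 36 < 45, the ceiling is binding.
At p = 36: qd = 427 - 8·36 = 139 and qs = 6·36 - 203 = 13.
Shortage = qd - qs = 139 - 13 = 126.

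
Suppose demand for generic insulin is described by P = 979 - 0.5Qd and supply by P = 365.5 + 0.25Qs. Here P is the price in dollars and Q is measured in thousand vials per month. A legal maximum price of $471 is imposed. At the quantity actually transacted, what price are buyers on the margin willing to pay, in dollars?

Rearranging demand gives Qd = 1958 - 2P; rearranging supply gives Qs = 4P - 1462. Setting quantity demanded equal to quantity supplied, 1958 - 2P = 4P - 1462, gives P* = 570 and Q* = 818.
The ceiling of 471 is below the equilibrium price 570, so it binds.
At P = 471: Qd = 1958 - 2·471 = 1016 and Qs = 4·471 - 1462 = 422.
Only 422 units reach the market. On the demand curve, the marginal buyer's willingness to pay at Q = 422 is (1958 - 422)/2 = 768.

768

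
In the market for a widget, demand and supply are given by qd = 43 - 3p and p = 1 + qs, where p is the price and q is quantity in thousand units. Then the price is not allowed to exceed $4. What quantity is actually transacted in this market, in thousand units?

Rearranging supply gives qs = p - 1. Setting quantity demanded equal to quantity supplied, 43 - 3p = p - 1, gives p* = 11 and q* = 10.
Since 4 < 11, the ceiling is binding.
At p = 4: qd = 43 - 3·4 = 31 and qs = 4 - 1 = 3.
The quantity actually transacted is the short side, supply: 3.

3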